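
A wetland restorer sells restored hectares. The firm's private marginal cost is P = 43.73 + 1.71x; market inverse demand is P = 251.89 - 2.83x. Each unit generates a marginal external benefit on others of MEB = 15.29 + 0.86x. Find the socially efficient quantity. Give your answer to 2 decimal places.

Social marginal cost = private MC − MEB = 28.44 + 0.85x.
Set SMC = demand: 28.44 + 0.85x = 251.89 - 2.83x → x* = 60.7201.

x* = 60.72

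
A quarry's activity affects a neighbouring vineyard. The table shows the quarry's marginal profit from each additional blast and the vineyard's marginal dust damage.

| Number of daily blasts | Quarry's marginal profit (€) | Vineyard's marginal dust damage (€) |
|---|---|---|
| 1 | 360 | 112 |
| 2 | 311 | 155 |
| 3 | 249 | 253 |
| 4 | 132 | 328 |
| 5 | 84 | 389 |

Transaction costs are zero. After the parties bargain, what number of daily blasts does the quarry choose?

Bargaining reaches the level where marginal profit last exceeds marginal dust damage.
That holds through level 2 (311 ≥ 155) but not at 3 (249 < 253).

2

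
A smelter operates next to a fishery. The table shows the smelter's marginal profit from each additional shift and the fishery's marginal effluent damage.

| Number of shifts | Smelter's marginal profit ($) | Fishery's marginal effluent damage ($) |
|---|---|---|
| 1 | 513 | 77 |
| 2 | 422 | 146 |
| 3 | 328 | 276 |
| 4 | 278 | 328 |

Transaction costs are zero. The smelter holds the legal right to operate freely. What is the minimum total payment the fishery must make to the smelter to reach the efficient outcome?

Left alone the smelter would choose level 4 (marginal profit stays positive).
Efficient level: k* = 3 (marginal profit ≥ marginal effluent damage through 3).
The fishery must at least cover the smelter's forgone profit from cutting 4→3: 278 = 278.

$278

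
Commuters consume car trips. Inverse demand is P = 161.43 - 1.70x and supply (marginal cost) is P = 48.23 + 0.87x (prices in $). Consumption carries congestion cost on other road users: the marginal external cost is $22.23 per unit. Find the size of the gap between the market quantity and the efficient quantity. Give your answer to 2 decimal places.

8.65 units

Market equilibrium (private): 48.23 + 0.87x = 161.43 - 1.70x → x_m = 44.0467.
Social marginal benefit = demand − MEC = 139.20 - 1.70x.
Set SMB = MC: 139.20 - 1.70x = 48.23 + 0.87x → x* = 35.3969.
Gap = |44.0467 − 35.3969| = 8.6498.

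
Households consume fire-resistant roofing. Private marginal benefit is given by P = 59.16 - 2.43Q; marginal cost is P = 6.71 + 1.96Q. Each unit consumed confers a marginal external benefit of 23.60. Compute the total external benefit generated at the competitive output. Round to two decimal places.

281.96

Market equilibrium (private): 6.71 + 1.96Q = 59.16 - 2.43Q → Q_m = 11.9476.
Total external benefit = MEB × Q_m = 23.60 × 11.9476 = 281.9634.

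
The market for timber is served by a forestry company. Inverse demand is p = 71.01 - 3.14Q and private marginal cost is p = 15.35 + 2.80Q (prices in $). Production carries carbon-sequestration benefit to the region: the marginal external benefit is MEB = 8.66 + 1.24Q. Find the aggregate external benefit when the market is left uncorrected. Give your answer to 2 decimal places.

Market equilibrium (private): 15.35 + 2.80Q = 71.01 - 3.14Q → Q_m = 9.3704.
Total external benefit = ∫₀^{Q_m} (8.66 + 1.24Q) dQ = 8.66×9.3704 + ½×1.24×9.3704² = 135.5864.

$135.59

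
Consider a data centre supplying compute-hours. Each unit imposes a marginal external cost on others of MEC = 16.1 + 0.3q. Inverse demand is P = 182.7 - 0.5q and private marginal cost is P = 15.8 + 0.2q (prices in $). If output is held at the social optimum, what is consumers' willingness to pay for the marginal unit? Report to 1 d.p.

Social marginal cost = private MC + MEC = 31.9 + 0.5q.
Set SMC = demand: 31.9 + 0.5q = 182.7 - 0.5q → q* = 150.8000.
Consumer price on the demand curve at q*: 182.7 − 0.5×150.8000 = 107.3000.

P = $107.3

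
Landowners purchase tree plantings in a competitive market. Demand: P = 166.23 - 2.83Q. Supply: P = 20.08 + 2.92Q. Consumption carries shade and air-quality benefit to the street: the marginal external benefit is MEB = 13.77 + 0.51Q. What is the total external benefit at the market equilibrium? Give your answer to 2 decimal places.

Market equilibrium (private): 20.08 + 2.92Q = 166.23 - 2.83Q → Q_m = 25.4174.
Total external benefit = ∫₀^{Q_m} (13.77 + 0.51Q) dQ = 13.77×25.4174 + ½×0.51×25.4174² = 514.7389.

514.74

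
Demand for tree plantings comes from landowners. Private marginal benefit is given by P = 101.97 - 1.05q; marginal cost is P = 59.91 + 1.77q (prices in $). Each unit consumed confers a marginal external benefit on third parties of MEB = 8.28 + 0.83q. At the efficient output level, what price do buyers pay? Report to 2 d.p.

P = $75.41

Social marginal benefit = demand + MEB = 110.25 - 0.22q.
Set SMB = MC: 110.25 - 0.22q = 59.91 + 1.77q → q* = 25.2965.
Consumer price on the demand curve at q*: 101.97 − 1.05×25.2965 = 75.4087.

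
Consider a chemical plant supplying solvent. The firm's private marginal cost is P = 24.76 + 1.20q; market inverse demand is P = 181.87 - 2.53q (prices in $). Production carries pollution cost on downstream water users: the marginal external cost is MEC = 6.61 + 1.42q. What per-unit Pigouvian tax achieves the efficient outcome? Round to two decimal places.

Social marginal cost = private MC + MEC = 31.37 + 2.62q.
Set SMC = demand: 31.37 + 2.62q = 181.87 - 2.53q → q* = 29.2233.
The Pigouvian tax equals MEC at q*: 6.61 + 1.42×29.2233 = 48.1071.

tax = $48.11 per unit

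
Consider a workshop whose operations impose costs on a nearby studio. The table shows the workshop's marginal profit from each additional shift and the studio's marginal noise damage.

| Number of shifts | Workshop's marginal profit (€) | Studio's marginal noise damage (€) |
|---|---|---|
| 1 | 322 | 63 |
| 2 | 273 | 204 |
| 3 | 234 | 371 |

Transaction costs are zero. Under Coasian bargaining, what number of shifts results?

Bargaining reaches the level where marginal profit last exceeds marginal noise damage.
That holds through level 2 (273 ≥ 204) but not at 3 (234 < 371).

2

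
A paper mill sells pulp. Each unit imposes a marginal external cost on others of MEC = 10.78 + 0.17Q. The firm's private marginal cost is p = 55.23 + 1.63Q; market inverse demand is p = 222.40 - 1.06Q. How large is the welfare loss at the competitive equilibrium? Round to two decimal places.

DWL = 79.65

Market equilibrium (private): 55.23 + 1.63Q = 222.40 - 1.06Q → Q_m = 62.1450.
Social marginal cost = private MC + MEC = 66.01 + 1.80Q.
Set SMC = demand: 66.01 + 1.80Q = 222.40 - 1.06Q → Q* = 54.6818.
Height of the DWL triangle at Q_m is SMC(Q_m) − demand(Q_m) = MEC(Q_m) = 21.3446.
DWL = ½ × 7.4632 × 21.3446 = 79.6495.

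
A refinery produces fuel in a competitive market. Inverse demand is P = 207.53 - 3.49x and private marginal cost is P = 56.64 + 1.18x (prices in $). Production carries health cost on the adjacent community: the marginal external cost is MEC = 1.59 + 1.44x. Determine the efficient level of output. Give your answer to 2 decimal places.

x* = 24.44

Social marginal cost = private MC + MEC = 58.23 + 2.62x.
Set SMC = demand: 58.23 + 2.62x = 207.53 - 3.49x → x* = 24.4354.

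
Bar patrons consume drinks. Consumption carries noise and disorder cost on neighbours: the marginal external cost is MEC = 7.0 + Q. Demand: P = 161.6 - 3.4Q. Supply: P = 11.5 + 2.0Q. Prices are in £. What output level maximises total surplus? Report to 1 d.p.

Q* = 22.4

Social marginal benefit = demand − MEC = 154.6 - 4.4Q.
Set SMB = MC: 154.6 - 4.4Q = 11.5 + 2.0Q → Q* = 22.3594.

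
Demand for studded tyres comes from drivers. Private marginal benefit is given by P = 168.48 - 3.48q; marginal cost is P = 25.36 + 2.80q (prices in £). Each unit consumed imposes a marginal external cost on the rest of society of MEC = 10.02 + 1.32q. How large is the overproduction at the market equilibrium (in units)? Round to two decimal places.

Market equilibrium (private): 25.36 + 2.80q = 168.48 - 3.48q → q_m = 22.7898.
Social marginal benefit = demand − MEC = 158.46 - 4.80q.
Set SMB = MC: 158.46 - 4.80q = 25.36 + 2.80q → q* = 17.5132.
Gap = |22.7898 − 17.5132| = 5.2766.

5.28 units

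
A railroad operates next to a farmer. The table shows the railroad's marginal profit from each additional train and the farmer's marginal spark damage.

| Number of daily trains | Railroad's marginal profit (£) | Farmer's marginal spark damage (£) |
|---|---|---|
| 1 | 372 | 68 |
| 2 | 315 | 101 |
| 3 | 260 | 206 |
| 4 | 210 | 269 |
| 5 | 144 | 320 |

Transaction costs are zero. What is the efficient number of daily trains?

Bargaining reaches the level where marginal profit last exceeds marginal spark damage.
That holds through level 3 (260 ≥ 206) but not at 4 (210 < 269).

3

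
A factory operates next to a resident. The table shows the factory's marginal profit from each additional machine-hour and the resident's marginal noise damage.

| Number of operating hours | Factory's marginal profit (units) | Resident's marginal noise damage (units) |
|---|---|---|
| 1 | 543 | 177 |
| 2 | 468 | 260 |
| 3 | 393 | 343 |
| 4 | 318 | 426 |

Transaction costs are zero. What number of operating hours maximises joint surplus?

3

Bargaining reaches the level where marginal profit last exceeds marginal noise damage.
That holds through level 3 (393 ≥ 343) but not at 4 (318 < 426).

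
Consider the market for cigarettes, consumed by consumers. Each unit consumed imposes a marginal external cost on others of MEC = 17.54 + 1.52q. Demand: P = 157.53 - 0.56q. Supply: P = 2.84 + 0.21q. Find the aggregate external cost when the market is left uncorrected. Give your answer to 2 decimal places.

Market equilibrium (private): 2.84 + 0.21q = 157.53 - 0.56q → q_m = 200.8961.
Total external cost = ∫₀^{q_m} (17.54 + 1.52q) dq = 17.54×200.8961 + ½×1.52×200.8961² = 34196.7423.

34196.74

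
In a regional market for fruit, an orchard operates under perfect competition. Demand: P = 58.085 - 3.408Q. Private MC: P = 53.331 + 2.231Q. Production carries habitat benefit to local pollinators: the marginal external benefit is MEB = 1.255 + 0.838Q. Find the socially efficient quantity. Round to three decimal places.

Social marginal cost = private MC − MEB = 52.076 + 1.393Q.
Set SMC = demand: 52.076 + 1.393Q = 58.085 - 3.408Q → Q* = 1.2516.

Q* = 1.252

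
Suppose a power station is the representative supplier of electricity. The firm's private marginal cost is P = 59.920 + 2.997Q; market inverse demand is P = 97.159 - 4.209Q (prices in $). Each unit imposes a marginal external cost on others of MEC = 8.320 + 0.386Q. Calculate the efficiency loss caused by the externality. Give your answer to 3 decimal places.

DWL = $7.007

Market equilibrium (private): 59.920 + 2.997Q = 97.159 - 4.209Q → Q_m = 5.1678.
Social marginal cost = private MC + MEC = 68.240 + 3.383Q.
Set SMC = demand: 68.240 + 3.383Q = 97.159 - 4.209Q → Q* = 3.8091.
Between Q* and Q_m the wedge SMC − demand runs linearly from 0 to MEC(Q_m), so the loss is a triangle.
DWL = ½ × 1.3587 × 10.3148 = 7.0074.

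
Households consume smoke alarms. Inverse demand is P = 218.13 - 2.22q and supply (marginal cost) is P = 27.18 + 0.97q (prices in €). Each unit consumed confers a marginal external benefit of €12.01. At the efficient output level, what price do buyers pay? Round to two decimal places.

P = €76.89

Social marginal benefit = demand + MEB = 230.14 - 2.22q.
Set SMB = MC: 230.14 - 2.22q = 27.18 + 0.97q → q* = 63.6238.
Consumer price on the demand curve at q*: 218.13 − 2.22×63.6238 = 76.8852.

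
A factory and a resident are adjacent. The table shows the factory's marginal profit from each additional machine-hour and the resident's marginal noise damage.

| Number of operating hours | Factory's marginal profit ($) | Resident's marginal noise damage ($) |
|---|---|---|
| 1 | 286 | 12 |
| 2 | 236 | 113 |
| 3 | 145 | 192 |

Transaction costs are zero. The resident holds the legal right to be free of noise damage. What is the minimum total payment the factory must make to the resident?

$125

Efficient level: marginal profit ≥ marginal noise damage through level 2, so k* = 2.
With the resident holding the right, the factory must at least compensate total damage at k*: 12 + 113 = 125.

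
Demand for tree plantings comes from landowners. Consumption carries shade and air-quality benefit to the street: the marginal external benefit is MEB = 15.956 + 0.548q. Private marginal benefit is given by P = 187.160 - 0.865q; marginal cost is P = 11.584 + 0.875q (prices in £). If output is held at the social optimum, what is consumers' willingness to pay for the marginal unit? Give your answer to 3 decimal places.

Social marginal benefit = demand + MEB = 203.116 - 0.317q.
Set SMB = MC: 203.116 - 0.317q = 11.584 + 0.875q → q* = 160.6812.
Consumer price on the demand curve at q*: 187.160 − 0.865×160.6812 = 48.1708.

P = £48.171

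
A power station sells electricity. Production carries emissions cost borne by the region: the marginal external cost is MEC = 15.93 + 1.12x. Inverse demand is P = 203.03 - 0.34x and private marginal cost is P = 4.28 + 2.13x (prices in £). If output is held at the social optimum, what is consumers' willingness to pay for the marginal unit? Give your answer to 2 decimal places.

P = £185.72

Social marginal cost = private MC + MEC = 20.21 + 3.25x.
Set SMC = demand: 20.21 + 3.25x = 203.03 - 0.34x → x* = 50.9248.
Consumer price on the demand curve at x*: 203.03 − 0.34×50.9248 = 185.7156.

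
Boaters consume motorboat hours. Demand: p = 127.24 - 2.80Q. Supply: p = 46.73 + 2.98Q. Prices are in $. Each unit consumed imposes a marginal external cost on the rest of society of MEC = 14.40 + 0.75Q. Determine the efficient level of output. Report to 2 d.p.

Social marginal benefit = demand − MEC = 112.84 - 3.55Q.
Set SMB = MC: 112.84 - 3.55Q = 46.73 + 2.98Q → Q* = 10.1240.

Q* = 10.12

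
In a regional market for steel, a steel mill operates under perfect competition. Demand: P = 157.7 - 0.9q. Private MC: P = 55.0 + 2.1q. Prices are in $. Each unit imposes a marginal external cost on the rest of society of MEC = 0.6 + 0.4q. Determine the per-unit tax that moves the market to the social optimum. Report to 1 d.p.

Social marginal cost = private MC + MEC = 55.6 + 2.5q.
Set SMC = demand: 55.6 + 2.5q = 157.7 - 0.9q → q* = 30.0294.
The Pigouvian tax equals MEC at q*: 0.6 + 0.4×30.0294 = 12.6118.

tax = $12.6 per unit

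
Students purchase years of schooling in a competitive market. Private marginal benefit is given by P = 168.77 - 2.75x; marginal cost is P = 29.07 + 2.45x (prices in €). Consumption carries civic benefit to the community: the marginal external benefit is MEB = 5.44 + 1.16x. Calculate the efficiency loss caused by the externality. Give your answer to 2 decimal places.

Market equilibrium (private): 29.07 + 2.45x = 168.77 - 2.75x → x_m = 26.8654.
Social marginal benefit = demand + MEB = 174.21 - 1.59x.
Set SMB = MC: 174.21 - 1.59x = 29.07 + 2.45x → x* = 35.9257.
The loss is the area between SMB and MC from x* to x_m; with linear curves that's a triangle of height MEB(x_m).
DWL = ½ × 9.0603 × 36.6038 = 165.8207.

DWL = €165.82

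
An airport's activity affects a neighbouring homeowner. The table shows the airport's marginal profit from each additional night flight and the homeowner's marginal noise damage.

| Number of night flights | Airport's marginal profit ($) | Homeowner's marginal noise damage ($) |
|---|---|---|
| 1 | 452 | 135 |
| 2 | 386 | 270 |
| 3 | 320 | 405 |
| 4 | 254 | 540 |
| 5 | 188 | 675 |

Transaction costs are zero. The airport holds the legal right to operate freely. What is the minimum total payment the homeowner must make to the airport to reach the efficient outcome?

Left alone the airport would choose level 5 (marginal profit stays positive).
Efficient level: k* = 2 (marginal profit ≥ marginal noise damage through 2).
The homeowner must at least cover the airport's forgone profit from cutting 5→2: 320 + 254 + 188 = 762.

$762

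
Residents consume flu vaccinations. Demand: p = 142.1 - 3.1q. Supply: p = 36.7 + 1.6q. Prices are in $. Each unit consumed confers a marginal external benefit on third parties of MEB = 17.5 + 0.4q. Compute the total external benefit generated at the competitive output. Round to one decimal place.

Market equilibrium (private): 36.7 + 1.6q = 142.1 - 3.1q → q_m = 22.4255.
Total external benefit = ∫₀^{q_m} (17.5 + 0.4q) dq = 17.5×22.4255 + ½×0.4×22.4255² = 493.0269.

$493.0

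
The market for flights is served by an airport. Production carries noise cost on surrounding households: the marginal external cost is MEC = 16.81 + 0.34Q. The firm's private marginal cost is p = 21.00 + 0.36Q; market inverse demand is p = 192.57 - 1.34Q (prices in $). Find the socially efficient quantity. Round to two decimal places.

Social marginal cost = private MC + MEC = 37.81 + 0.70Q.
Set SMC = demand: 37.81 + 0.70Q = 192.57 - 1.34Q → Q* = 75.8627.

Q* = 75.86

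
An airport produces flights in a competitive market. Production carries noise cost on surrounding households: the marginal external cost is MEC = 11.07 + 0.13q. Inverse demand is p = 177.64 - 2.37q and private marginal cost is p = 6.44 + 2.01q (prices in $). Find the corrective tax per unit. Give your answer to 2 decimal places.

tax = $15.69 per unit

Social marginal cost = private MC + MEC = 17.51 + 2.14q.
Set SMC = demand: 17.51 + 2.14q = 177.64 - 2.37q → q* = 35.5055.
The Pigouvian tax equals MEC at q*: 11.07 + 0.13×35.5055 = 15.6857.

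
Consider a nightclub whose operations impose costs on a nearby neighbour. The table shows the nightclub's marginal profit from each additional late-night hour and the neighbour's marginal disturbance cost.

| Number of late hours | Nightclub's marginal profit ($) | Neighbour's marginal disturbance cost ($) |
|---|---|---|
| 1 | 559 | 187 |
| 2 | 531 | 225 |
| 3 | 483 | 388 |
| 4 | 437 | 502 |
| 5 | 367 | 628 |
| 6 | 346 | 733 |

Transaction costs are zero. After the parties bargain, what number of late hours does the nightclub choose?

3

Bargaining reaches the level where marginal profit last exceeds marginal disturbance cost.
That holds through level 3 (483 ≥ 388) but not at 4 (437 < 502).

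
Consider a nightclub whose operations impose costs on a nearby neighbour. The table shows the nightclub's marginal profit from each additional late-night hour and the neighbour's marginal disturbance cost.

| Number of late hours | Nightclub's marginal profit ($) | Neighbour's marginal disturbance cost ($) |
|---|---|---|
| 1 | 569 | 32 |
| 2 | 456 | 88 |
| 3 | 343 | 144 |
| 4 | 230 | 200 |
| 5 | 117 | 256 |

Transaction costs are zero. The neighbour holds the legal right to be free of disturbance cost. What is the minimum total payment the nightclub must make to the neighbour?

Efficient level: marginal profit ≥ marginal disturbance cost through level 4, so k* = 4.
With the neighbour holding the right, the nightclub must at least compensate total damage at k*: 32 + 88 + 144 + 200 = 464.

$464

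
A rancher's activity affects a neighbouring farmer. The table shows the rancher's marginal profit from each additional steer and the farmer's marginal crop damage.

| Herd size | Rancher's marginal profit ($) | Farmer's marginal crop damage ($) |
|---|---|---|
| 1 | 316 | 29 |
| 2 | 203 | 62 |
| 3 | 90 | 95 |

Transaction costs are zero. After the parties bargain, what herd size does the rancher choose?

Bargaining reaches the level where marginal profit last exceeds marginal crop damage.
That holds through level 2 (203 ≥ 62) but not at 3 (90 < 95).

2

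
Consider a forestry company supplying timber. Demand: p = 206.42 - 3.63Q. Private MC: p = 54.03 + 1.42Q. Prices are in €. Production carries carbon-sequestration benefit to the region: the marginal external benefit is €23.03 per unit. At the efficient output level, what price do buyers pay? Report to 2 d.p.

Social marginal cost = private MC − MEB = 31.00 + 1.42Q.
Set SMC = demand: 31.00 + 1.42Q = 206.42 - 3.63Q → Q* = 34.7366.
Consumer price on the demand curve at Q*: 206.42 − 3.63×34.7366 = 80.3261.

P = €80.33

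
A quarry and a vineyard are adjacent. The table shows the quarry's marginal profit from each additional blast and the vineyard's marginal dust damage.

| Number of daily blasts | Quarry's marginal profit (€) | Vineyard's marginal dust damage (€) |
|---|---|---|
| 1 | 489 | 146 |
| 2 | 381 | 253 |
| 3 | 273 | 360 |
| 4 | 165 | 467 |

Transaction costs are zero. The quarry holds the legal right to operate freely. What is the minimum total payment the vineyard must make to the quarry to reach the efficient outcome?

€438

Left alone the quarry would choose level 4 (marginal profit stays positive).
Efficient level: k* = 2 (marginal profit ≥ marginal dust damage through 2).
The vineyard must at least cover the quarry's forgone profit from cutting 4→2: 273 + 165 = 438.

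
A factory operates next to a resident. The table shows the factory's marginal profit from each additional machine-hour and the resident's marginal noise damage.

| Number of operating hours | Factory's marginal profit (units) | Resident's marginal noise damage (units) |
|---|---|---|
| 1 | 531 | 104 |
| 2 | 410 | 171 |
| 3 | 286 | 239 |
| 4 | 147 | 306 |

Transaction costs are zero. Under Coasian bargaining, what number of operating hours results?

Bargaining reaches the level where marginal profit last exceeds marginal noise damage.
That holds through level 3 (286 ≥ 239) but not at 4 (147 < 306).

3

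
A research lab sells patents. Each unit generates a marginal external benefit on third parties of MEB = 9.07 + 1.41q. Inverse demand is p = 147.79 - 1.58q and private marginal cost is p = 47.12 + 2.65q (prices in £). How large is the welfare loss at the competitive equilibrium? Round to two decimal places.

DWL = £322.17

Market equilibrium (private): 47.12 + 2.65q = 147.79 - 1.58q → q_m = 23.7991.
Social marginal cost = private MC − MEB = 38.05 + 1.24q.
Set SMC = demand: 38.05 + 1.24q = 147.79 - 1.58q → q* = 38.9149.
Between q* and q_m the wedge demand − SMC runs linearly from 0 to MEB(q_m), so the loss is a triangle.
DWL = ½ × 15.1158 × 42.6267 = 322.1683.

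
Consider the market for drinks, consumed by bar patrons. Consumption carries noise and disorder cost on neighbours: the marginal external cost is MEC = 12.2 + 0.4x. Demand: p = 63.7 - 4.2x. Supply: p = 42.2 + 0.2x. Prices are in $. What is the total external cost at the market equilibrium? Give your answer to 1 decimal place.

$64.4

Market equilibrium (private): 42.2 + 0.2x = 63.7 - 4.2x → x_m = 4.8864.
Total external cost = ∫₀^{x_m} (12.2 + 0.4x) dx = 12.2×4.8864 + ½×0.4×4.8864² = 64.3895.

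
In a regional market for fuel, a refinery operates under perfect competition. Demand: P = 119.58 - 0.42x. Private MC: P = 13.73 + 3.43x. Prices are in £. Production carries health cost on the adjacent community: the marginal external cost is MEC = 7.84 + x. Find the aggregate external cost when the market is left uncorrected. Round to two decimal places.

Market equilibrium (private): 13.73 + 3.43x = 119.58 - 0.42x → x_m = 27.4935.
Total external cost = ∫₀^{x_m} (7.84 + 1.00x) dx = 7.84×27.4935 + ½×1.00×27.4935² = 593.4953.

£593.50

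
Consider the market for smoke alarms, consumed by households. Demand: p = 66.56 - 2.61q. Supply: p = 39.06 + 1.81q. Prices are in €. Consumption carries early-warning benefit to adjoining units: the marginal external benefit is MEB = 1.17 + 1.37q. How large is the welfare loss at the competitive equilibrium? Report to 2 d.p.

DWL = €15.40

Market equilibrium (private): 39.06 + 1.81q = 66.56 - 2.61q → q_m = 6.2217.
Social marginal benefit = demand + MEB = 67.73 - 1.24q.
Set SMB = MC: 67.73 - 1.24q = 39.06 + 1.81q → q* = 9.4000.
Between q* and q_m the wedge SMB − MC runs linearly from 0 to MEB(q_m), so the loss is a triangle.
DWL = ½ × 3.1783 × 9.6938 = 15.4049.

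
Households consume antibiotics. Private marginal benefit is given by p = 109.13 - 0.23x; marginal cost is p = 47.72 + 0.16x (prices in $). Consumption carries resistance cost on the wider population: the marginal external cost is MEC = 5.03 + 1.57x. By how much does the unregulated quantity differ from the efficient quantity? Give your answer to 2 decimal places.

Market equilibrium (private): 47.72 + 0.16x = 109.13 - 0.23x → x_m = 157.4615.
Social marginal benefit = demand − MEC = 104.10 - 1.80x.
Set SMB = MC: 104.10 - 1.80x = 47.72 + 0.16x → x* = 28.7653.
Gap = |157.4615 − 28.7653| = 128.6962.

128.70 units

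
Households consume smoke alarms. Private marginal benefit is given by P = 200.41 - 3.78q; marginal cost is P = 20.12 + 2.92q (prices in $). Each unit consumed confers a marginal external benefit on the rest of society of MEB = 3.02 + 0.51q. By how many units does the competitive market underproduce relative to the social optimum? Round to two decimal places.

Market equilibrium (private): 20.12 + 2.92q = 200.41 - 3.78q → q_m = 26.9090.
Social marginal benefit = demand + MEB = 203.43 - 3.27q.
Set SMB = MC: 203.43 - 3.27q = 20.12 + 2.92q → q* = 29.6139.
Gap = |26.9090 − 29.6139| = 2.7049.

2.70 units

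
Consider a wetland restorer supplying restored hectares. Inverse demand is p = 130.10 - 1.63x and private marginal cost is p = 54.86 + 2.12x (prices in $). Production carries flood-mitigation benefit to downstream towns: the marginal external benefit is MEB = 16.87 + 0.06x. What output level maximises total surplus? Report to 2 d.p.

x* = 24.96

Social marginal cost = private MC − MEB = 37.99 + 2.06x.
Set SMC = demand: 37.99 + 2.06x = 130.10 - 1.63x → x* = 24.9621.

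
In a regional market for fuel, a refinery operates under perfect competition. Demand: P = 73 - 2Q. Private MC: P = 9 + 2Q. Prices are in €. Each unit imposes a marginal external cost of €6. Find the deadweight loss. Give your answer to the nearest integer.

Market equilibrium (private): 9 + 2Q = 73 - 2Q → Q_m = 16.0000.
Social marginal cost = private MC + MEC = 15 + 2Q.
Set SMC = demand: 15 + 2Q = 73 - 2Q → Q* = 14.5000.
Height of the DWL triangle at Q_m is SMC(Q_m) − demand(Q_m) = MEC(Q_m) = 6.0000.
DWL = ½ × 1.5000 × 6.0000 = 4.5000.

DWL = €5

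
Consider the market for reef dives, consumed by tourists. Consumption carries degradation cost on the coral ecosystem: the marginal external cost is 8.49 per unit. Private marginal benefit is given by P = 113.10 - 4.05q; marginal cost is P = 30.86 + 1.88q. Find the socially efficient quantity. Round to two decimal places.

q* = 12.44

Social marginal benefit = demand − MEC = 104.61 - 4.05q.
Set SMB = MC: 104.61 - 4.05q = 30.86 + 1.88q → q* = 12.4368.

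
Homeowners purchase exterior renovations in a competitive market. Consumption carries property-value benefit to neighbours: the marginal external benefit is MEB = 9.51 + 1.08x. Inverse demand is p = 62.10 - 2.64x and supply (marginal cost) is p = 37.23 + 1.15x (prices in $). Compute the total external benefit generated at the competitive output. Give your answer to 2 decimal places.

$85.66

Market equilibrium (private): 37.23 + 1.15x = 62.10 - 2.64x → x_m = 6.5620.
Total external benefit = ∫₀^{x_m} (9.51 + 1.08x) dx = 9.51×6.5620 + ½×1.08×6.5620² = 85.6569.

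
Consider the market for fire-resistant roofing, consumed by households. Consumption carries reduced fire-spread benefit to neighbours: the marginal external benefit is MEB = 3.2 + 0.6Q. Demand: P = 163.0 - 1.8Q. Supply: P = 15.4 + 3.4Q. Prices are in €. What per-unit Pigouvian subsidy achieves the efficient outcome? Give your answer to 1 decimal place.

Social marginal benefit = demand + MEB = 166.2 - 1.2Q.
Set SMB = MC: 166.2 - 1.2Q = 15.4 + 3.4Q → Q* = 32.7826.
The Pigouvian subsidy equals MEB at Q*: 3.2 + 0.6×32.7826 = 22.8696.

subsidy = €22.9 per unit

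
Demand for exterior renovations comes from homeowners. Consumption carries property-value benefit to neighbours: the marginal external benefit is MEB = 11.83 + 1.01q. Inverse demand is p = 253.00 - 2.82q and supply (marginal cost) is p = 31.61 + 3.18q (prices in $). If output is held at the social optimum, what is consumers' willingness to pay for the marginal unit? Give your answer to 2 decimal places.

Social marginal benefit = demand + MEB = 264.83 - 1.81q.
Set SMB = MC: 264.83 - 1.81q = 31.61 + 3.18q → q* = 46.7375.
Consumer price on the demand curve at q*: 253.00 − 2.82×46.7375 = 121.2003.

P = $121.20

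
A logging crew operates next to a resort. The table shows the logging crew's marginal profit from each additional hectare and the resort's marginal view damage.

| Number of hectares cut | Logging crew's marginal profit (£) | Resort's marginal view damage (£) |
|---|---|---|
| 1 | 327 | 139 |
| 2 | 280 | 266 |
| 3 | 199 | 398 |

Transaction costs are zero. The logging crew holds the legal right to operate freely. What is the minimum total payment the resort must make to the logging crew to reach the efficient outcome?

£199

Left alone the logging crew would choose level 3 (marginal profit stays positive).
Efficient level: k* = 2 (marginal profit ≥ marginal view damage through 2).
The resort must at least cover the logging crew's forgone profit from cutting 3→2: 199 = 199.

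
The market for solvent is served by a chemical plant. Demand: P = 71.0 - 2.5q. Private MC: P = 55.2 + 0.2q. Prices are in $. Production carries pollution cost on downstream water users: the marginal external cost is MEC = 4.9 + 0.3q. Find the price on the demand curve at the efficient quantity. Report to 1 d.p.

P = $61.9

Social marginal cost = private MC + MEC = 60.1 + 0.5q.
Set SMC = demand: 60.1 + 0.5q = 71.0 - 2.5q → q* = 3.6333.
Consumer price on the demand curve at q*: 71.0 − 2.5×3.6333 = 61.9168.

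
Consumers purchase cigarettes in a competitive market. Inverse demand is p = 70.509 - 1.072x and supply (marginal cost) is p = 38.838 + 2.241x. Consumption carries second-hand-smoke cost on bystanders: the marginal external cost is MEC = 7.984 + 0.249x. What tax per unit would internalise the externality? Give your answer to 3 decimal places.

Social marginal benefit = demand − MEC = 62.525 - 1.321x.
Set SMB = MC: 62.525 - 1.321x = 38.838 + 2.241x → x* = 6.6499.
The Pigouvian tax equals MEC at x*: 7.984 + 0.249×6.6499 = 9.6398.

tax = 9.640 per unit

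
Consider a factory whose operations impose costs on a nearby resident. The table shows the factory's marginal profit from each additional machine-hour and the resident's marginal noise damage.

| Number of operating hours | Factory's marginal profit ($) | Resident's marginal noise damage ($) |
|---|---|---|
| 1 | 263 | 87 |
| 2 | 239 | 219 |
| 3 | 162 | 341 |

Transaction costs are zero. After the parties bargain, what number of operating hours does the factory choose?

Bargaining reaches the level where marginal profit last exceeds marginal noise damage.
That holds through level 2 (239 ≥ 219) but not at 3 (162 < 341).

2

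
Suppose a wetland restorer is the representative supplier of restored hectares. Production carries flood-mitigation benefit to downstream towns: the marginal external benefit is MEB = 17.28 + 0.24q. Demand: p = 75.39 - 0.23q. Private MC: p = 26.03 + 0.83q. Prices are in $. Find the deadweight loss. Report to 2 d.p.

DWL = $493.74

Market equilibrium (private): 26.03 + 0.83q = 75.39 - 0.23q → q_m = 46.5660.
Social marginal cost = private MC − MEB = 8.75 + 0.59q.
Set SMC = demand: 8.75 + 0.59q = 75.39 - 0.23q → q* = 81.2683.
The loss is the area between SMC and demand from q* to q_m; with linear curves that's a triangle of height MEB(q_m).
DWL = ½ × 34.7023 × 28.4558 = 493.7409.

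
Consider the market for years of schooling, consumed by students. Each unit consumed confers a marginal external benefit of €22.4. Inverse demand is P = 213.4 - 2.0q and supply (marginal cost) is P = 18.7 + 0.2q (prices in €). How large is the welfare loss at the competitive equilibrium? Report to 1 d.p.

Market equilibrium (private): 18.7 + 0.2q = 213.4 - 2.0q → q_m = 88.5000.
Social marginal benefit = demand + MEB = 235.8 - 2.0q.
Set SMB = MC: 235.8 - 2.0q = 18.7 + 0.2q → q* = 98.6818.
Height of the DWL triangle at q_m is SMB(q_m) − MC(q_m) = MEB(q_m) = 22.4000.
DWL = ½ × 10.1818 × 22.4000 = 114.0362.

DWL = €114.0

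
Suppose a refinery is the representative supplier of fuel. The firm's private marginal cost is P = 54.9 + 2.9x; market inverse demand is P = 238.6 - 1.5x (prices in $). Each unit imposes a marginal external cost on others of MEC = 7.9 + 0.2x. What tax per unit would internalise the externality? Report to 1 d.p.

Social marginal cost = private MC + MEC = 62.8 + 3.1x.
Set SMC = demand: 62.8 + 3.1x = 238.6 - 1.5x → x* = 38.2174.
The Pigouvian tax equals MEC at x*: 7.9 + 0.2×38.2174 = 15.5435.

tax = $15.5 per unit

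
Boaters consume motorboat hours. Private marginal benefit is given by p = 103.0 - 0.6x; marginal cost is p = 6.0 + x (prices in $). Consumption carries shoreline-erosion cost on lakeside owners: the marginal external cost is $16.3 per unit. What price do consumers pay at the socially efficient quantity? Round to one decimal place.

Social marginal benefit = demand − MEC = 86.7 - 0.6x.
Set SMB = MC: 86.7 - 0.6x = 6.0 + x → x* = 50.4375.
Consumer price on the demand curve at x*: 103.0 − 0.6×50.4375 = 72.7375.

P = $72.7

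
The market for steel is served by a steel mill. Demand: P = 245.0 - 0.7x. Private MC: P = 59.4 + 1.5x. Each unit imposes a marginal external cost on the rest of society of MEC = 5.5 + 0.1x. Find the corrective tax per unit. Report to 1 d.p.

Social marginal cost = private MC + MEC = 64.9 + 1.6x.
Set SMC = demand: 64.9 + 1.6x = 245.0 - 0.7x → x* = 78.3043.
The Pigouvian tax equals MEC at x*: 5.5 + 0.1×78.3043 = 13.3304.

tax = 13.3 per unit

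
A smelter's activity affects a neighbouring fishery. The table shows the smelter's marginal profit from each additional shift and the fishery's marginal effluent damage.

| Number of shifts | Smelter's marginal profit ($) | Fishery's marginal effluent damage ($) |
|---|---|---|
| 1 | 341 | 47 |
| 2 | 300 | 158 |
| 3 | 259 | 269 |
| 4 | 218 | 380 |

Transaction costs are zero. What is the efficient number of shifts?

2

Bargaining reaches the level where marginal profit last exceeds marginal effluent damage.
That holds through level 2 (300 ≥ 158) but not at 3 (259 < 269).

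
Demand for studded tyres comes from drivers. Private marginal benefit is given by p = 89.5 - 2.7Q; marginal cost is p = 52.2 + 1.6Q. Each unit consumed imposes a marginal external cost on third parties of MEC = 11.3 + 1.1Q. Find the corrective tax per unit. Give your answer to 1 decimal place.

Social marginal benefit = demand − MEC = 78.2 - 3.8Q.
Set SMB = MC: 78.2 - 3.8Q = 52.2 + 1.6Q → Q* = 4.8148.
The Pigouvian tax equals MEC at Q*: 11.3 + 1.1×4.8148 = 16.5963.

tax = 16.6 per unit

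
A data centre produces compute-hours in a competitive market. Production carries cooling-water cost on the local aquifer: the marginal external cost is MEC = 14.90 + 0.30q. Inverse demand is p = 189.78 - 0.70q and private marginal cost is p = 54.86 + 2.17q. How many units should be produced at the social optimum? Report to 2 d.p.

q* = 37.86

Social marginal cost = private MC + MEC = 69.76 + 2.47q.
Set SMC = demand: 69.76 + 2.47q = 189.78 - 0.70q → q* = 37.8612.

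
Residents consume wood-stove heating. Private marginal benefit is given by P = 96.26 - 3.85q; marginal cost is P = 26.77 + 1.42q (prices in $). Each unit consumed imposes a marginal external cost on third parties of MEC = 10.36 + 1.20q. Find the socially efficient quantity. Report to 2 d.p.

Social marginal benefit = demand − MEC = 85.90 - 5.05q.
Set SMB = MC: 85.90 - 5.05q = 26.77 + 1.42q → q* = 9.1391.

q* = 9.14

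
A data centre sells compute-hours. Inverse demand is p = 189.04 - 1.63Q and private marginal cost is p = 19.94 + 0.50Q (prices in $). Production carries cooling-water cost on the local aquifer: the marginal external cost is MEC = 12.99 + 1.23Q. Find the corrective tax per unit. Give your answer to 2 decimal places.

tax = $70.14 per unit

Social marginal cost = private MC + MEC = 32.93 + 1.73Q.
Set SMC = demand: 32.93 + 1.73Q = 189.04 - 1.63Q → Q* = 46.4613.
The Pigouvian tax equals MEC at Q*: 12.99 + 1.23×46.4613 = 70.1374.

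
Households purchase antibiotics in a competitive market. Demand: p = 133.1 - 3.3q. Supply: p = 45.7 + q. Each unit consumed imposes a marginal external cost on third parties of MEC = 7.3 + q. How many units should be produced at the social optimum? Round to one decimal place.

q* = 15.1

Social marginal benefit = demand − MEC = 125.8 - 4.3q.
Set SMB = MC: 125.8 - 4.3q = 45.7 + q → q* = 15.1132.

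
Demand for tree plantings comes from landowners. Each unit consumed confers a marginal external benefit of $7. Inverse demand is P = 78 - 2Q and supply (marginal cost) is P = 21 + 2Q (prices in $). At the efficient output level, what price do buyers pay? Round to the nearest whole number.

Social marginal benefit = demand + MEB = 85 - 2Q.
Set SMB = MC: 85 - 2Q = 21 + 2Q → Q* = 16.0000.
Consumer price on the demand curve at Q*: 78 − 2×16.0000 = 46.0000.

P = $46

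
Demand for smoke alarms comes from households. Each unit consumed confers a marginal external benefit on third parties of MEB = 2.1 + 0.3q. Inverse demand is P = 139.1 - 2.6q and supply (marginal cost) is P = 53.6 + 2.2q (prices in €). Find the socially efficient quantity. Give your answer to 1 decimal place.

q* = 19.5

Social marginal benefit = demand + MEB = 141.2 - 2.3q.
Set SMB = MC: 141.2 - 2.3q = 53.6 + 2.2q → q* = 19.4667.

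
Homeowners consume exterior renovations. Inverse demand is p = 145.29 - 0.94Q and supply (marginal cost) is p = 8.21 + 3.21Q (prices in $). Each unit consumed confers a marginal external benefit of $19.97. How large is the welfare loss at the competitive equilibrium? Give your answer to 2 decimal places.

Market equilibrium (private): 8.21 + 3.21Q = 145.29 - 0.94Q → Q_m = 33.0313.
Social marginal benefit = demand + MEB = 165.26 - 0.94Q.
Set SMB = MC: 165.26 - 0.94Q = 8.21 + 3.21Q → Q* = 37.8434.
Height of the DWL triangle at Q_m is SMB(Q_m) − MC(Q_m) = MEB(Q_m) = 19.9700.
DWL = ½ × 4.8121 × 19.9700 = 48.0488.

DWL = $48.05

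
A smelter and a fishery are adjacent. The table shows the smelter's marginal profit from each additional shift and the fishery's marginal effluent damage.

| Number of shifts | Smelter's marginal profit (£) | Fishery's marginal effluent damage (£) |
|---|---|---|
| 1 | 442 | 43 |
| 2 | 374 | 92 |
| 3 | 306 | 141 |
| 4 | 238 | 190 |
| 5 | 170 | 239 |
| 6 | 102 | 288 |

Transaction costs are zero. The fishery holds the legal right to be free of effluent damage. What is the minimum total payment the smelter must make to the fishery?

£466

Efficient level: marginal profit ≥ marginal effluent damage through level 4, so k* = 4.
With the fishery holding the right, the smelter must at least compensate total damage at k*: 43 + 92 + 141 + 190 = 466.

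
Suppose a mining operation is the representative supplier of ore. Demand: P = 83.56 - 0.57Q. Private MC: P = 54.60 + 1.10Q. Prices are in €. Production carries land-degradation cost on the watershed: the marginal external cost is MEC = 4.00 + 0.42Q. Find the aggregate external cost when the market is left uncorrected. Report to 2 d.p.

€132.52

Market equilibrium (private): 54.60 + 1.10Q = 83.56 - 0.57Q → Q_m = 17.3413.
Total external cost = ∫₀^{Q_m} (4.00 + 0.42Q) dQ = 4.00×17.3413 + ½×0.42×17.3413² = 132.5165.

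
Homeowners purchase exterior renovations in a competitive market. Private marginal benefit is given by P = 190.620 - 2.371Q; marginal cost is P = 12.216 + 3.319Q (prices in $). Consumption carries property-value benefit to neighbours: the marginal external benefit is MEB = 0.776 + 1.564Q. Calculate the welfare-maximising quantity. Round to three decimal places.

Social marginal benefit = demand + MEB = 191.396 - 0.807Q.
Set SMB = MC: 191.396 - 0.807Q = 12.216 + 3.319Q → Q* = 43.4270.

Q* = 43.427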